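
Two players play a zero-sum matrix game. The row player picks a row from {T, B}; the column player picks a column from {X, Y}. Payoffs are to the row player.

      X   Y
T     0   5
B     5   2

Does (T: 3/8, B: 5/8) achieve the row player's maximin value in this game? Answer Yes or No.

Against X this mix gives (3/8)·0 + (5/8)·5 = 25/8.
Against Y this mix gives (3/8)·5 + (5/8)·2 = 25/8.
All of the column player's active replies (X, Y) yield 25/8, and no column does worse for the row player. The mix makes the column player indifferent and guarantees 25/8, so it is optimal.

Yes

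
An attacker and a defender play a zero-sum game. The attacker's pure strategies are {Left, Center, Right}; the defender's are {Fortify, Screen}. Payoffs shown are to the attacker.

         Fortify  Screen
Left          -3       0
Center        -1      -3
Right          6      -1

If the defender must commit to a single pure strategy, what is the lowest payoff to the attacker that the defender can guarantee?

0

Column maxima: Fortify → 6, Screen → 0.
The smallest of these is 0.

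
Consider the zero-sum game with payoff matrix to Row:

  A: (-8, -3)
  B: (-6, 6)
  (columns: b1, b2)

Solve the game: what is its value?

-6

Row minima: A → -8, B → -6; maximin = -6.
Column maxima: b1 → -6, b2 → 6; minimax = -6.
Since maximin = minimax = -6, there is a saddle point and the value is -6.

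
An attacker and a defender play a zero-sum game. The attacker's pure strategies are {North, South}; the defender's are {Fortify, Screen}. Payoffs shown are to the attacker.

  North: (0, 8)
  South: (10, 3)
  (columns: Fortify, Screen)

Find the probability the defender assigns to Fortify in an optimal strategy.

Row minima: North → 0, South → 3; maximin = 3.
Column maxima: Fortify → 10, Screen → 8; minimax = 8.
3 ≠ 8, so there is no saddle point; optimal play is mixed.
Let the attacker play North with probability p. Expected payoff against Fortify: 0p + 10(1−p) = −10p + 10; against Screen: 8p + 3(1−p) = 5p + 3.
Setting these equal: −10p + 10 = 5p + 3 ⇒ −15p = -7 ⇒ p = 7/15, and the value is (-10)·(7/15) + 10 = 16/3.
For the defender: with q = P(Fortify), equating North's and South's payoffs gives −8q + 8 = 7q + 3 ⇒ q = 1/3.

1/3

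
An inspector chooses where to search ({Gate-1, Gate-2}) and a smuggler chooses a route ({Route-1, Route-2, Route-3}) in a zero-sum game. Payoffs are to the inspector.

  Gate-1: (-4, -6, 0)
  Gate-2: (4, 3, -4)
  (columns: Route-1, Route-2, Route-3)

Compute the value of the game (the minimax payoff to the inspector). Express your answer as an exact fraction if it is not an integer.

Row minima: Gate-1 → -6, Gate-2 → -4; maximin = -4.
Column maxima: Route-1 → 4, Route-2 → 3, Route-3 → 0; minimax = 0.
-4 ≠ 0, so there is no saddle point; optimal play is mixed.
Route-1 is strictly dominated by Route-2 (it gives the inspector strictly more in every row), so the smuggler never plays it.
On the remaining 2×2 (Gate-1, Gate-2 vs Route-2, Route-3):
Let the inspector play Gate-1 with probability p. Expected payoff against Route-2: (-6)p + 3(1−p) = −9p + 3; against Route-3: 0p + (-4)(1−p) = 4p − 4.
Setting these equal: −9p + 3 = 4p − 4 ⇒ −13p = -7 ⇒ p = 7/13, and the value is (-9)·(7/13) + 3 = -24/13.
For the smuggler: with q = P(Route-2), equating Gate-1's and Gate-2's payoffs gives −6q = 7q − 4 ⇒ q = 4/13.

-24/13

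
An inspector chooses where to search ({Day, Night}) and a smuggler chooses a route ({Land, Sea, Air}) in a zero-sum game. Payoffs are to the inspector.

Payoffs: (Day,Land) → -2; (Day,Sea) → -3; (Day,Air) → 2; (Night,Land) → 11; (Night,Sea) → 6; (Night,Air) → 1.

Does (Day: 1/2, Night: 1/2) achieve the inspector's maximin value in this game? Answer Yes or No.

Against Land this mix gives (1/2)·(-2) + (1/2)·11 = 9/2.
Against Sea this mix gives (1/2)·(-3) + (1/2)·6 = 3/2.
Against Air this mix gives (1/2)·2 + (1/2)·1 = 3/2.
All of the smuggler's active replies (Sea, Air) yield 3/2, and no column does worse for the inspector. The mix makes the smuggler indifferent and guarantees 3/2, so it is optimal.

Yes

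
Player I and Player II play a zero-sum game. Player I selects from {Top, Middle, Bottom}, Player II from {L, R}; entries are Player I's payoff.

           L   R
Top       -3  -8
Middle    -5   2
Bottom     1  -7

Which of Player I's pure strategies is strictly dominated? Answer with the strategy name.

Bottom gives a strictly higher payoff than Top against every column: 1 > -3, -7 > -8.
So Top is strictly dominated and Player I never plays it.

Top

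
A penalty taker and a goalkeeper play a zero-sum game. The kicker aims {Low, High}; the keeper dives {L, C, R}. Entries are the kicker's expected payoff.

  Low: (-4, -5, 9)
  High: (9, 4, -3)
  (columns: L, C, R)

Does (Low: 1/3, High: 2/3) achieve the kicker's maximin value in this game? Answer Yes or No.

Against L this mix gives (1/3)·(-4) + (2/3)·9 = 14/3.
Against C this mix gives (1/3)·(-5) + (2/3)·4 = 1.
Against R this mix gives (1/3)·9 + (2/3)·(-3) = 1.
All of the keeper's active replies (C, R) yield 1, and no column does worse for the kicker. The mix makes the keeper indifferent and guarantees 1, so it is optimal.

Yes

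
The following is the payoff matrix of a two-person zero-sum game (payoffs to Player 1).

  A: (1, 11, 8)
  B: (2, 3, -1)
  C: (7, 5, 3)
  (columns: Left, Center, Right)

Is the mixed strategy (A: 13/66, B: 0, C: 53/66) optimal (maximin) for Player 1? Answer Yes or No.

Against Left this mix gives (13/66)·1 + (53/66)·7 = 64/11.
Against Center this mix gives (13/66)·11 + (53/66)·5 = 68/11.
Against Right this mix gives (13/66)·8 + (53/66)·3 = 263/66.
Player 2 will play Right, holding Player 1 to 263/66. Shifting weight toward the row that does better against Right would raise this floor (the equalizing mix achieves 53/11 against both Right and Left), so the proposed strategy is not optimal.

No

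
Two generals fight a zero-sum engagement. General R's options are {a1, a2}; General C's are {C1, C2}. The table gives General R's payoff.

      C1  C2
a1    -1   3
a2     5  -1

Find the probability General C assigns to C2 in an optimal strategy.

3/5

Row minima: a1 → -1, a2 → -1; maximin = -1.
Column maxima: C1 → 5, C2 → 3; minimax = 3.
-1 ≠ 3, so there is no saddle point; optimal play is mixed.
Let General R play a1 with probability p. Expected payoff against C1: (-1)p + 5(1−p) = −6p + 5; against C2: 3p + (-1)(1−p) = 4p − 1.
Setting these equal: −6p + 5 = 4p − 1 ⇒ −10p = -6 ⇒ p = 3/5, and the value is (-6)·(3/5) + 5 = 7/5.
For General C: with q = P(C1), equating a1's and a2's payoffs gives −4q + 3 = 6q − 1 ⇒ q = 2/5.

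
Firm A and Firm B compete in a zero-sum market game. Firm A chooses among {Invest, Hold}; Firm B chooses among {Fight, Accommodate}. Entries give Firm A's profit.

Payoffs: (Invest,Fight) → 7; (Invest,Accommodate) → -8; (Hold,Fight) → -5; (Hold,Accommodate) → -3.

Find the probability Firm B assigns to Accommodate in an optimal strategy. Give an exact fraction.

12/17

Row minima: Invest → -8, Hold → -5; maximin = -5.
Column maxima: Fight → 7, Accommodate → -3; minimax = -3.
-5 ≠ -3, so there is no saddle point; optimal play is mixed.
Let Firm A play Invest with probability p. Expected payoff against Fight: 7p + (-5)(1−p) = 12p − 5; against Accommodate: (-8)p + (-3)(1−p) = −5p − 3.
Setting these equal: 12p − 5 = −5p − 3 ⇒ 17p = 2 ⇒ p = 2/17, and the value is (12)·(2/17) − 5 = -61/17.
For Firm B: with q = P(Fight), equating Invest's and Hold's payoffs gives 15q − 8 = −2q − 3 ⇒ q = 5/17.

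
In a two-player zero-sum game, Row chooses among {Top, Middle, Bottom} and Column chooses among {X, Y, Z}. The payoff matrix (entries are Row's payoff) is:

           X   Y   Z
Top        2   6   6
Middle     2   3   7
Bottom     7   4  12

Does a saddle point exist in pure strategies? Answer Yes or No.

Row minima: Top → 2, Middle → 2, Bottom → 4; maximin = 4.
Column maxima: X → 7, Y → 6, Z → 12; minimax = 6.
4 ≠ 6, so no pure-strategy equilibrium exists.

No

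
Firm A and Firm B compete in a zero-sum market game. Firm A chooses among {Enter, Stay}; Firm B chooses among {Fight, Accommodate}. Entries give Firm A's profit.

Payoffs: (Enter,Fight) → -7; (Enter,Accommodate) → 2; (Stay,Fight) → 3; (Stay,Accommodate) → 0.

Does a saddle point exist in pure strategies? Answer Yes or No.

No

Row minima: Enter → -7, Stay → 0; maximin = 0.
Column maxima: Fight → 3, Accommodate → 2; minimax = 2.
0 ≠ 2, so no pure-strategy equilibrium exists.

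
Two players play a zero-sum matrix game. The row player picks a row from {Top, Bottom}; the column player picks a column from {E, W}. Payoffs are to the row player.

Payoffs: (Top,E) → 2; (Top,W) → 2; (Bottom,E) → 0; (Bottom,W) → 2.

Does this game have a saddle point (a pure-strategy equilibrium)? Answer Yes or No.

Yes

Row minima: Top → 2, Bottom → 0; maximin = 2.
Column maxima: E → 2, W → 2; minimax = 2.
maximin = minimax = 2, so a saddle point exists.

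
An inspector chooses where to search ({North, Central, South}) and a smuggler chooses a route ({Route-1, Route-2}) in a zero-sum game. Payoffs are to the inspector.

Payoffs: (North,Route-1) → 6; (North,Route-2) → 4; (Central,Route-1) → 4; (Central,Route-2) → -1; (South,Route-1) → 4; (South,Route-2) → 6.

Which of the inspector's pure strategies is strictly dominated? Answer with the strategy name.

Central

North gives a strictly higher payoff than Central against every column: 6 > 4, 4 > -1.
So Central is strictly dominated and the inspector never plays it.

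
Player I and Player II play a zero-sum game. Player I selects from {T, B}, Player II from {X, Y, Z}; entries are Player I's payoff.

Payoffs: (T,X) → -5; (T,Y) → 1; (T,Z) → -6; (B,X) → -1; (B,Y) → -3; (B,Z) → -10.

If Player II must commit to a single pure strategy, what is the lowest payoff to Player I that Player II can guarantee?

-6

Column maxima: X → -1, Y → 1, Z → -6.
The smallest of these is -6.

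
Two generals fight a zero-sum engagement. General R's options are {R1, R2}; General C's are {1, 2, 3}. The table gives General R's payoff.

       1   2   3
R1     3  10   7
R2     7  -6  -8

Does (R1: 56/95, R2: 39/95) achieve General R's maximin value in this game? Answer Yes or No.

No

Against 1 this mix gives (56/95)·3 + (39/95)·7 = 441/95.
Against 2 this mix gives (56/95)·10 + (39/95)·(-6) = 326/95.
Against 3 this mix gives (56/95)·7 + (39/95)·(-8) = 16/19.
General C will play 3, holding General R to 16/19. Shifting weight toward the row that does better against 3 would raise this floor (the equalizing mix achieves 73/19 against both 3 and 1), so the proposed strategy is not optimal.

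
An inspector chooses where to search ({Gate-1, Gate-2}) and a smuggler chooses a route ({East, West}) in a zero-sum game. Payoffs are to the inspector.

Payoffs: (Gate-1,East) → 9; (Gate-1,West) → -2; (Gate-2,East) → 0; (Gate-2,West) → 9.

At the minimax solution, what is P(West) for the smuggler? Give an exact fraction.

9/20

Row minima: Gate-1 → -2, Gate-2 → 0; maximin = 0.
Column maxima: East → 9, West → 9; minimax = 9.
0 ≠ 9, so there is no saddle point; optimal play is mixed.
Let the inspector play Gate-1 with probability p. Expected payoff against East: 9p + 0(1−p) = 9p; against West: (-2)p + 9(1−p) = −11p + 9.
Setting these equal: 9p = −11p + 9 ⇒ 20p = 9 ⇒ p = 9/20, and the value is (9)·(9/20) = 81/20.
For the smuggler: with q = P(East), equating Gate-1's and Gate-2's payoffs gives 11q − 2 = −9q + 9 ⇒ q = 11/20.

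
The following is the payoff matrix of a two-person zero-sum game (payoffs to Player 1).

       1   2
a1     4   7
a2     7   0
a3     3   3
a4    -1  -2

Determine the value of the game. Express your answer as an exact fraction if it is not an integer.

49/10

Row minima: a1 → 4, a2 → 0, a3 → 3, a4 → -2; maximin = 4.
Column maxima: 1 → 7, 2 → 7; minimax = 7.
4 ≠ 7, so there is no saddle point; optimal play is mixed.
a3 is strictly dominated by a1, so Player 1 never plays it.
a4 is strictly dominated by a1, so Player 1 never plays it.
On the remaining 2×2 (a1, a2 vs 1, 2):
Let Player 1 play a1 with probability p. Expected payoff against 1: 4p + 7(1−p) = −3p + 7; against 2: 7p + 0(1−p) = 7p.
Setting these equal: −3p + 7 = 7p ⇒ −10p = -7 ⇒ p = 7/10, and the value is (-3)·(7/10) + 7 = 49/10.
For Player 2: with q = P(1), equating a1's and a2's payoffs gives −3q + 7 = 7q ⇒ q = 7/10.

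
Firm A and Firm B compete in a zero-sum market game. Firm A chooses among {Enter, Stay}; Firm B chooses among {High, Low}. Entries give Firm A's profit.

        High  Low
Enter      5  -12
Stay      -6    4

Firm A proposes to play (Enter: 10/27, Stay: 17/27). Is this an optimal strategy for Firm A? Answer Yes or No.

Yes

Against High this mix gives (10/27)·5 + (17/27)·(-6) = -52/27.
Against Low this mix gives (10/27)·(-12) + (17/27)·4 = -52/27.
All of Firm B's active replies (High, Low) yield -52/27, and no column does worse for Firm A. The mix makes Firm B indifferent and guarantees -52/27, so it is optimal.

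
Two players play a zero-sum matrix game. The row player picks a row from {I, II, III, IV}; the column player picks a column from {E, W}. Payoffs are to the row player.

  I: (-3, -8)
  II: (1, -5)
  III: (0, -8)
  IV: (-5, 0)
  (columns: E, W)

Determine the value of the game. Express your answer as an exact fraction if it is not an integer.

-25/11

Row minima: I → -8, II → -5, III → -8, IV → -5; maximin = -5.
Column maxima: E → 1, W → 0; minimax = 0.
-5 ≠ 0, so there is no saddle point; optimal play is mixed.
I is strictly dominated by II, so the row player never plays it.
III is strictly dominated by II, so the row player never plays it.
On the remaining 2×2 (II, IV vs E, W):
Let the row player play II with probability p. Expected payoff against E: 1p + (-5)(1−p) = 6p − 5; against W: (-5)p + 0(1−p) = −5p.
Setting these equal: 6p − 5 = −5p ⇒ 11p = 5 ⇒ p = 5/11, and the value is (6)·(5/11) − 5 = -25/11.
For the column player: with q = P(E), equating II's and IV's payoffs gives 6q − 5 = −5q ⇒ q = 5/11.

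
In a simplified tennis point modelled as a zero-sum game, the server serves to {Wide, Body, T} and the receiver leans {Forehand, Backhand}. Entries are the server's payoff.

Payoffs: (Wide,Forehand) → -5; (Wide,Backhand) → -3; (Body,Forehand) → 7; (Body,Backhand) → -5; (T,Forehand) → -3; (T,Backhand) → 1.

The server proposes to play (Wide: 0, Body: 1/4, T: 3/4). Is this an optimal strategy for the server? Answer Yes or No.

Yes

Against Forehand this mix gives (1/4)·7 + (3/4)·(-3) = -1/2.
Against Backhand this mix gives (1/4)·(-5) + (3/4)·1 = -1/2.
All of the receiver's active replies (Forehand, Backhand) yield -1/2, and no column does worse for the server. The mix makes the receiver indifferent and guarantees -1/2, so it is optimal.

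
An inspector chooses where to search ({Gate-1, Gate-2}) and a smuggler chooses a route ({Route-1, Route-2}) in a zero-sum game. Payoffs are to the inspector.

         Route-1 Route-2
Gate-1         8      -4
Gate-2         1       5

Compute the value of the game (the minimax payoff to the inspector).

Row minima: Gate-1 → -4, Gate-2 → 1; maximin = 1.
Column maxima: Route-1 → 8, Route-2 → 5; minimax = 5.
1 ≠ 5, so there is no saddle point; optimal play is mixed.
Let the inspector play Gate-1 with probability p. Expected payoff against Route-1: 8p + 1(1−p) = 7p + 1; against Route-2: (-4)p + 5(1−p) = −9p + 5.
Setting these equal: 7p + 1 = −9p + 5 ⇒ 16p = 4 ⇒ p = 1/4, and the value is (7)·(1/4) + 1 = 11/4.
For the smuggler: with q = P(Route-1), equating Gate-1's and Gate-2's payoffs gives 12q − 4 = −4q + 5 ⇒ q = 9/16.

11/4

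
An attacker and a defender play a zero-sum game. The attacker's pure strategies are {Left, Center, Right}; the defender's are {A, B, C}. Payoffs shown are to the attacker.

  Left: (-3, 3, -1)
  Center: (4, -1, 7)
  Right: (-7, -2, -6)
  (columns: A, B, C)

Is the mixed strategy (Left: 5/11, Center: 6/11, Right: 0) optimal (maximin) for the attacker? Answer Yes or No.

Yes

Against A this mix gives (5/11)·(-3) + (6/11)·4 = 9/11.
Against B this mix gives (5/11)·3 + (6/11)·(-1) = 9/11.
Against C this mix gives (5/11)·(-1) + (6/11)·7 = 37/11.
All of the defender's active replies (A, B) yield 9/11, and no column does worse for the attacker. The mix makes the defender indifferent and guarantees 9/11, so it is optimal.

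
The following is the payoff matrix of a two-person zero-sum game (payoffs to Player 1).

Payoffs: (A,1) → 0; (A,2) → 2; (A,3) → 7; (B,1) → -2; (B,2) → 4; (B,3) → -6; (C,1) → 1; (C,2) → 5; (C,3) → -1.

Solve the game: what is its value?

7/9

Row minima: A → 0, B → -6, C → -1; maximin = 0.
Column maxima: 1 → 1, 2 → 5, 3 → 7; minimax = 1.
0 ≠ 1, so there is no saddle point; optimal play is mixed.
B is strictly dominated by C, so Player 1 never plays it.
2 is strictly dominated by 1 (it gives Player 1 strictly more in every row), so Player 2 never plays it.
On the remaining 2×2 (A, C vs 1, 3):
Let Player 1 play A with probability p. Expected payoff against 1: 0p + 1(1−p) = −p + 1; against 3: 7p + (-1)(1−p) = 8p − 1.
Setting these equal: −p + 1 = 8p − 1 ⇒ −9p = -2 ⇒ p = 2/9, and the value is (-1)·(2/9) + 1 = 7/9.
For Player 2: with q = P(1), equating A's and C's payoffs gives −7q + 7 = 2q − 1 ⇒ q = 8/9.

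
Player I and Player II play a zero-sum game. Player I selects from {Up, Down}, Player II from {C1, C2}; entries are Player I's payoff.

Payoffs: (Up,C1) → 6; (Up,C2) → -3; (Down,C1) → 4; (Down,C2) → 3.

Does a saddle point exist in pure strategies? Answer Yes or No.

Row minima: Up → -3, Down → 3; maximin = 3.
Column maxima: C1 → 6, C2 → 3; minimax = 3.
maximin = minimax = 3, so a saddle point exists.

Yes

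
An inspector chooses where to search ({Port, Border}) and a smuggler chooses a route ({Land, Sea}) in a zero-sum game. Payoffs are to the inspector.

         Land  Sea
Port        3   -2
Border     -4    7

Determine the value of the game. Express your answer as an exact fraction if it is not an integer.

Row minima: Port → -2, Border → -4; maximin = -2.
Column maxima: Land → 3, Sea → 7; minimax = 3.
-2 ≠ 3, so there is no saddle point; optimal play is mixed.
Let the inspector play Port with probability p. Expected payoff against Land: 3p + (-4)(1−p) = 7p − 4; against Sea: (-2)p + 7(1−p) = −9p + 7.
Setting these equal: 7p − 4 = −9p + 7 ⇒ 16p = 11 ⇒ p = 11/16, and the value is (7)·(11/16) − 4 = 13/16.
For the smuggler: with q = P(Land), equating Port's and Border's payoffs gives 5q − 2 = −11q + 7 ⇒ q = 9/16.

13/16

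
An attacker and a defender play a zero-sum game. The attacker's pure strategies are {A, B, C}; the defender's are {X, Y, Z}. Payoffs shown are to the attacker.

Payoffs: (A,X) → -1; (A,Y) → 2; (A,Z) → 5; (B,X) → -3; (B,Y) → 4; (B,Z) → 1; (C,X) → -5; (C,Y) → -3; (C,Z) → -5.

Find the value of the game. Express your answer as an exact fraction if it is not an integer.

-1

Row minima: A → -1, B → -3, C → -5; maximin = -1.
Column maxima: X → -1, Y → 4, Z → 5; minimax = -1.
Since maximin = minimax = -1, there is a saddle point and the value is -1.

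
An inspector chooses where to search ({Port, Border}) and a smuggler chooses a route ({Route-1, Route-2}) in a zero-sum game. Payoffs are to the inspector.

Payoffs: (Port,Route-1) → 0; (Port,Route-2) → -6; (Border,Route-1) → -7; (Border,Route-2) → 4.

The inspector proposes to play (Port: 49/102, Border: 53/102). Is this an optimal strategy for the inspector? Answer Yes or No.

No

Against Route-1 this mix gives (49/102)·0 + (53/102)·(-7) = -371/102.
Against Route-2 this mix gives (49/102)·(-6) + (53/102)·4 = -41/51.
The smuggler will play Route-1, holding the inspector to -371/102. Shifting weight toward the row that does better against Route-1 would raise this floor (the equalizing mix achieves -42/17 against both Route-1 and Route-2), so the proposed strategy is not optimal.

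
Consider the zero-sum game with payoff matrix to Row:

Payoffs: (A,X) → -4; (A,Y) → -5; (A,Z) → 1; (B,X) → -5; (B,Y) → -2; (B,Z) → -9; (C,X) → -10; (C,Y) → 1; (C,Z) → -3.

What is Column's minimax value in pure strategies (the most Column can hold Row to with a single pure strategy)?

-4

Column maxima: X → -4, Y → 1, Z → 1.
The smallest of these is -4.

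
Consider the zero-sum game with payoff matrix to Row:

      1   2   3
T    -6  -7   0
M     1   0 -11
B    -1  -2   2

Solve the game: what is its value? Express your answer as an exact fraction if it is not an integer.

-22/15

Row minima: T → -7, M → -11, B → -2; maximin = -2.
Column maxima: 1 → 1, 2 → 0, 3 → 2; minimax = 0.
-2 ≠ 0, so there is no saddle point; optimal play is mixed.
T is strictly dominated by B, so Row never plays it.
1 is strictly dominated by 2 (it gives Row strictly more in every row), so Column never plays it.
On the remaining 2×2 (M, B vs 2, 3):
Let Row play M with probability p. Expected payoff against 2: 0p + (-2)(1−p) = 2p − 2; against 3: (-11)p + 2(1−p) = −13p + 2.
Setting these equal: 2p − 2 = −13p + 2 ⇒ 15p = 4 ⇒ p = 4/15, and the value is (2)·(4/15) − 2 = -22/15.
For Column: with q = P(2), equating M's and B's payoffs gives 11q − 11 = −4q + 2 ⇒ q = 13/15.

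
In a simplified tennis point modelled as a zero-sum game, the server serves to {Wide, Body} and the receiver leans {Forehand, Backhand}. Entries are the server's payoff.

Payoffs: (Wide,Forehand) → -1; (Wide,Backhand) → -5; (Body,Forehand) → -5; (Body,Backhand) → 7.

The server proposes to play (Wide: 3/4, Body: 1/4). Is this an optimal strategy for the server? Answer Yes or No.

Against Forehand this mix gives (3/4)·(-1) + (1/4)·(-5) = -2.
Against Backhand this mix gives (3/4)·(-5) + (1/4)·7 = -2.
All of the receiver's active replies (Forehand, Backhand) yield -2, and no column does worse for the server. The mix makes the receiver indifferent and guarantees -2, so it is optimal.

Yes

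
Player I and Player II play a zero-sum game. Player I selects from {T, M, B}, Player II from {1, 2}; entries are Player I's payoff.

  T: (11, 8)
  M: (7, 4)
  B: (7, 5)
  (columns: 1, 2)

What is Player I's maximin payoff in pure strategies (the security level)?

Row minima: T → 8, M → 4, B → 5.
The best of these is 8.

8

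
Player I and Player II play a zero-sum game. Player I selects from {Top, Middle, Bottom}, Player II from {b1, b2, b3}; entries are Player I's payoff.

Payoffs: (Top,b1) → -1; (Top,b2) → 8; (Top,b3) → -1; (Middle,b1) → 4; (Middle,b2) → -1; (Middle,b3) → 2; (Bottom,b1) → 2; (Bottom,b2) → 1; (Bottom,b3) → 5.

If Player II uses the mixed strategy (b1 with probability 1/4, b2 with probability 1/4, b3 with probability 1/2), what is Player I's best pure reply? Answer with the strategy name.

Expected payoff of Top: (1/4)·(-1) + (1/4)·8 + (1/2)·(-1) = 5/4.
Expected payoff of Middle: (1/4)·4 + (1/4)·(-1) + (1/2)·2 = 7/4.
Expected payoff of Bottom: (1/4)·2 + (1/4)·1 + (1/2)·5 = 13/4.
The largest is 13/4, so Player I's best response is Bottom.

Bottom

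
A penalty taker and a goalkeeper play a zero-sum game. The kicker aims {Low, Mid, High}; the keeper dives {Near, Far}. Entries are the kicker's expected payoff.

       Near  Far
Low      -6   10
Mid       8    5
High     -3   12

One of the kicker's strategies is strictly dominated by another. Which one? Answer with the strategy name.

Low

High gives a strictly higher payoff than Low against every column: -3 > -6, 12 > 10.
So Low is strictly dominated and the kicker never plays it.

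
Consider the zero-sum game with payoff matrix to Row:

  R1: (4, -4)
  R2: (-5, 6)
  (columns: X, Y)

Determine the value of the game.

4/19

Row minima: R1 → -4, R2 → -5; maximin = -4.
Column maxima: X → 4, Y → 6; minimax = 4.
-4 ≠ 4, so there is no saddle point; optimal play is mixed.
Let Row play R1 with probability p. Expected payoff against X: 4p + (-5)(1−p) = 9p − 5; against Y: (-4)p + 6(1−p) = −10p + 6.
Setting these equal: 9p − 5 = −10p + 6 ⇒ 19p = 11 ⇒ p = 11/19, and the value is (9)·(11/19) − 5 = 4/19.
For Column: with q = P(X), equating R1's and R2's payoffs gives 8q − 4 = −11q + 6 ⇒ q = 10/19.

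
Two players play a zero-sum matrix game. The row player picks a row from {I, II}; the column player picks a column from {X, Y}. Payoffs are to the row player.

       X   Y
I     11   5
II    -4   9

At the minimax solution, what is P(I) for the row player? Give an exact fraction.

Row minima: I → 5, II → -4; maximin = 5.
Column maxima: X → 11, Y → 9; minimax = 9.
5 ≠ 9, so there is no saddle point; optimal play is mixed.
Let the row player play I with probability p. Expected payoff against X: 11p + (-4)(1−p) = 15p − 4; against Y: 5p + 9(1−p) = −4p + 9.
Setting these equal: 15p − 4 = −4p + 9 ⇒ 19p = 13 ⇒ p = 13/19, and the value is (15)·(13/19) − 4 = 119/19.
For the column player: with q = P(X), equating I's and II's payoffs gives 6q + 5 = −13q + 9 ⇒ q = 4/19.

13/19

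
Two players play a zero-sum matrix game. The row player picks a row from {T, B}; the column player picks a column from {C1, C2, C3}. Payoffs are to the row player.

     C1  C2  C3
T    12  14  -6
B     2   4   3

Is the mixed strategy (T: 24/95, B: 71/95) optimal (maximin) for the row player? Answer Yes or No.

Against C1 this mix gives (24/95)·12 + (71/95)·2 = 86/19.
Against C2 this mix gives (24/95)·14 + (71/95)·4 = 124/19.
Against C3 this mix gives (24/95)·(-6) + (71/95)·3 = 69/95.
The column player will play C3, holding the row player to 69/95. Shifting weight toward the row that does better against C3 would raise this floor (the equalizing mix achieves 48/19 against both C3 and C1), so the proposed strategy is not optimal.

No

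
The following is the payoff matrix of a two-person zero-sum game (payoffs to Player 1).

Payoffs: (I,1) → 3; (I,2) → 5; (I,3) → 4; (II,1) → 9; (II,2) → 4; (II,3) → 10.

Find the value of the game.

33/7

Row minima: I → 3, II → 4; maximin = 4.
Column maxima: 1 → 9, 2 → 5, 3 → 10; minimax = 5.
4 ≠ 5, so there is no saddle point; optimal play is mixed.
3 is strictly dominated by 1 (it gives Player 1 strictly more in every row), so Player 2 never plays it.
On the remaining 2×2 (I, II vs 1, 2):
Let Player 1 play I with probability p. Expected payoff against 1: 3p + 9(1−p) = −6p + 9; against 2: 5p + 4(1−p) = p + 4.
Setting these equal: −6p + 9 = p + 4 ⇒ −7p = -5 ⇒ p = 5/7, and the value is (-6)·(5/7) + 9 = 33/7.
For Player 2: with q = P(1), equating I's and II's payoffs gives −2q + 5 = 5q + 4 ⇒ q = 1/7.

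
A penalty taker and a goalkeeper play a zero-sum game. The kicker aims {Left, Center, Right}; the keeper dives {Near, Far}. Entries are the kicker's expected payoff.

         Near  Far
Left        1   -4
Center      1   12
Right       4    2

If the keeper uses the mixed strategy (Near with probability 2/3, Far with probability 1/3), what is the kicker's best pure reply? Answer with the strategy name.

Expected payoff of Left: (2/3)·1 + (1/3)·(-4) = -2/3.
Expected payoff of Center: (2/3)·1 + (1/3)·12 = 14/3.
Expected payoff of Right: (2/3)·4 + (1/3)·2 = 10/3.
The largest is 14/3, so the kicker's best response is Center.

Center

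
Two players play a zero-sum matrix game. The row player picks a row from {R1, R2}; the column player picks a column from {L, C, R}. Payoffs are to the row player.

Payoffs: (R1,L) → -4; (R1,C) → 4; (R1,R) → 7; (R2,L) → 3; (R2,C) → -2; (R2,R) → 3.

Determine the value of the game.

4/13

Row minima: R1 → -4, R2 → -2; maximin = -2.
Column maxima: L → 3, C → 4, R → 7; minimax = 3.
-2 ≠ 3, so there is no saddle point; optimal play is mixed.
R is strictly dominated by C (it gives the row player strictly more in every row), so the column player never plays it.
On the remaining 2×2 (R1, R2 vs L, C):
Let the row player play R1 with probability p. Expected payoff against L: (-4)p + 3(1−p) = −7p + 3; against C: 4p + (-2)(1−p) = 6p − 2.
Setting these equal: −7p + 3 = 6p − 2 ⇒ −13p = -5 ⇒ p = 5/13, and the value is (-7)·(5/13) + 3 = 4/13.
For the column player: with q = P(L), equating R1's and R2's payoffs gives −8q + 4 = 5q − 2 ⇒ q = 6/13.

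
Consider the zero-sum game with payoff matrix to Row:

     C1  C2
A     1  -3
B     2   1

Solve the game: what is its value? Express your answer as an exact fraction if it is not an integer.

1

Row minima: A → -3, B → 1; maximin = 1.
Column maxima: C1 → 2, C2 → 1; minimax = 1.
Since maximin = minimax = 1, there is a saddle point and the value is 1.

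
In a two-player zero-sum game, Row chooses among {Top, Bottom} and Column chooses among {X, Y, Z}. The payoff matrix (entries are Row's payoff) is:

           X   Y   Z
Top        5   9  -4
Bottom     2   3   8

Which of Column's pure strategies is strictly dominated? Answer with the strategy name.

Y

X holds Row's payoff strictly below Y in every row: 5 < 9, 2 < 3.
So Y is strictly dominated for Column.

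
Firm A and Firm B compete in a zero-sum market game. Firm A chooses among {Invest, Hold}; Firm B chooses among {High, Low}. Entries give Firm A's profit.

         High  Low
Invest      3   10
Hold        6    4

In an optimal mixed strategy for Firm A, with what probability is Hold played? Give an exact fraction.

Row minima: Invest → 3, Hold → 4; maximin = 4.
Column maxima: High → 6, Low → 10; minimax = 6.
4 ≠ 6, so there is no saddle point; optimal play is mixed.
Let Firm A play Invest with probability p. Expected payoff against High: 3p + 6(1−p) = −3p + 6; against Low: 10p + 4(1−p) = 6p + 4.
Setting these equal: −3p + 6 = 6p + 4 ⇒ −9p = -2 ⇒ p = 2/9, and the value is (-3)·(2/9) + 6 = 16/3.
For Firm B: with q = P(High), equating Invest's and Hold's payoffs gives −7q + 10 = 2q + 4 ⇒ q = 2/3.

7/9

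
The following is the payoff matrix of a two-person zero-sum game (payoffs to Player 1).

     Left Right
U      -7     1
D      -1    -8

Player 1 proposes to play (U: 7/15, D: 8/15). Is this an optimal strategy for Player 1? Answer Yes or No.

Against Left this mix gives (7/15)·(-7) + (8/15)·(-1) = -19/5.
Against Right this mix gives (7/15)·1 + (8/15)·(-8) = -19/5.
All of Player 2's active replies (Left, Right) yield -19/5, and no column does worse for Player 1. The mix makes Player 2 indifferent and guarantees -19/5, so it is optimal.

Yes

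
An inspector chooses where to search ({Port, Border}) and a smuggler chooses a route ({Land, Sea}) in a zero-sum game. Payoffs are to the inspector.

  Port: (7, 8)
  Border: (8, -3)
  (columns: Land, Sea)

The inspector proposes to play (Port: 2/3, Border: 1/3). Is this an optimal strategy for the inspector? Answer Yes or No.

Against Land this mix gives (2/3)·7 + (1/3)·8 = 22/3.
Against Sea this mix gives (2/3)·8 + (1/3)·(-3) = 13/3.
The smuggler will play Sea, holding the inspector to 13/3. Shifting weight toward the row that does better against Sea would raise this floor (the equalizing mix achieves 85/12 against both Sea and Land), so the proposed strategy is not optimal.

No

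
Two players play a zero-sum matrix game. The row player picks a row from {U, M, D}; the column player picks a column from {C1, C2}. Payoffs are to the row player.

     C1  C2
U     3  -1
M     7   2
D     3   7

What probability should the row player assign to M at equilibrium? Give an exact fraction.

Row minima: U → -1, M → 2, D → 3; maximin = 3.
Column maxima: C1 → 7, C2 → 7; minimax = 7.
3 ≠ 7, so there is no saddle point; optimal play is mixed.
U is strictly dominated by M, so the row player never plays it.
On the remaining 2×2 (M, D vs C1, C2):
Let the row player play M with probability p. Expected payoff against C1: 7p + 3(1−p) = 4p + 3; against C2: 2p + 7(1−p) = −5p + 7.
Setting these equal: 4p + 3 = −5p + 7 ⇒ 9p = 4 ⇒ p = 4/9, and the value is (4)·(4/9) + 3 = 43/9.
For the column player: with q = P(C1), equating M's and D's payoffs gives 5q + 2 = −4q + 7 ⇒ q = 5/9.

4/9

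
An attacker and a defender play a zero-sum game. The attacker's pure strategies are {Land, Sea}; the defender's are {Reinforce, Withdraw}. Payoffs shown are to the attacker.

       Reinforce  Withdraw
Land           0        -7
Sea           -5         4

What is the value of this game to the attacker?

-35/16

Row minima: Land → -7, Sea → -5; maximin = -5.
Column maxima: Reinforce → 0, Withdraw → 4; minimax = 0.
-5 ≠ 0, so there is no saddle point; optimal play is mixed.
Let the attacker play Land with probability p. Expected payoff against Reinforce: 0p + (-5)(1−p) = 5p − 5; against Withdraw: (-7)p + 4(1−p) = −11p + 4.
Setting these equal: 5p − 5 = −11p + 4 ⇒ 16p = 9 ⇒ p = 9/16, and the value is (5)·(9/16) − 5 = -35/16.
For the defender: with q = P(Reinforce), equating Land's and Sea's payoffs gives 7q − 7 = −9q + 4 ⇒ q = 11/16.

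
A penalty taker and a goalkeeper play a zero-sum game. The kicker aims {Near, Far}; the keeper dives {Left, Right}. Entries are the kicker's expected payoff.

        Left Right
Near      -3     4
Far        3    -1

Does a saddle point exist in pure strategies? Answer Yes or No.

No

Row minima: Near → -3, Far → -1; maximin = -1.
Column maxima: Left → 3, Right → 4; minimax = 3.
-1 ≠ 3, so no pure-strategy equilibrium exists.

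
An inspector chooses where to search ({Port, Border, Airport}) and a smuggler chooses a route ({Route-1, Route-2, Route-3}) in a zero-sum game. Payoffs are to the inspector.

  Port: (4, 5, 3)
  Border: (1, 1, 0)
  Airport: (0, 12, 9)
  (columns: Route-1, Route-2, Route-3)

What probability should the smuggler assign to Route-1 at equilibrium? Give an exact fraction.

3/5

Row minima: Port → 3, Border → 0, Airport → 0; maximin = 3.
Column maxima: Route-1 → 4, Route-2 → 12, Route-3 → 9; minimax = 4.
3 ≠ 4, so there is no saddle point; optimal play is mixed.
Border is strictly dominated by Port, so the inspector never plays it.
With Border eliminated, Route-2 is strictly dominated by Route-1 (it gives the inspector strictly more in every remaining row), so the smuggler never plays it.
On the remaining 2×2 (Port, Airport vs Route-1, Route-3):
Let the inspector play Port with probability p. Expected payoff against Route-1: 4p + 0(1−p) = 4p; against Route-3: 3p + 9(1−p) = −6p + 9.
Setting these equal: 4p = −6p + 9 ⇒ 10p = 9 ⇒ p = 9/10, and the value is (4)·(9/10) = 18/5.
For the smuggler: with q = P(Route-1), equating Port's and Airport's payoffs gives q + 3 = −9q + 9 ⇒ q = 3/5.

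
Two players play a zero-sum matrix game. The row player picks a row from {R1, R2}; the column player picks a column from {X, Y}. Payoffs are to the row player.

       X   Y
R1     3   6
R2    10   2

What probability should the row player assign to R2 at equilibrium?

3/11

Row minima: R1 → 3, R2 → 2; maximin = 3.
Column maxima: X → 10, Y → 6; minimax = 6.
3 ≠ 6, so there is no saddle point; optimal play is mixed.
Let the row player play R1 with probability p. Expected payoff against X: 3p + 10(1−p) = −7p + 10; against Y: 6p + 2(1−p) = 4p + 2.
Setting these equal: −7p + 10 = 4p + 2 ⇒ −11p = -8 ⇒ p = 8/11, and the value is (-7)·(8/11) + 10 = 54/11.
For the column player: with q = P(X), equating R1's and R2's payoffs gives −3q + 6 = 8q + 2 ⇒ q = 4/11.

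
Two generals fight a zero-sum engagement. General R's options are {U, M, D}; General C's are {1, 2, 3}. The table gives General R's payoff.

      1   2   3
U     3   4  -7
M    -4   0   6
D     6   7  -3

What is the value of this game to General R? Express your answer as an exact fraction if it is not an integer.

24/19

Row minima: U → -7, M → -4, D → -3; maximin = -3.
Column maxima: 1 → 6, 2 → 7, 3 → 6; minimax = 6.
-3 ≠ 6, so there is no saddle point; optimal play is mixed.
U is strictly dominated by D, so General R never plays it.
2 is strictly dominated by 1 (it gives General R strictly more in every row), so General C never plays it.
On the remaining 2×2 (M, D vs 1, 3):
Let General R play M with probability p. Expected payoff against 1: (-4)p + 6(1−p) = −10p + 6; against 3: 6p + (-3)(1−p) = 9p − 3.
Setting these equal: −10p + 6 = 9p − 3 ⇒ −19p = -9 ⇒ p = 9/19, and the value is (-10)·(9/19) + 6 = 24/19.
For General C: with q = P(1), equating M's and D's payoffs gives −10q + 6 = 9q − 3 ⇒ q = 9/19.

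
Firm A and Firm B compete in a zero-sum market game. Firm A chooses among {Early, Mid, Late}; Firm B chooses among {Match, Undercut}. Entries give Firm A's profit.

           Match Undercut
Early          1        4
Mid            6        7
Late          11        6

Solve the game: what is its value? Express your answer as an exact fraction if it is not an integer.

41/6

Row minima: Early → 1, Mid → 6, Late → 6; maximin = 6.
Column maxima: Match → 11, Undercut → 7; minimax = 7.
6 ≠ 7, so there is no saddle point; optimal play is mixed.
Early is strictly dominated by Mid, so Firm A never plays it.
On the remaining 2×2 (Mid, Late vs Match, Undercut):
Let Firm A play Mid with probability p. Expected payoff against Match: 6p + 11(1−p) = −5p + 11; against Undercut: 7p + 6(1−p) = p + 6.
Setting these equal: −5p + 11 = p + 6 ⇒ −6p = -5 ⇒ p = 5/6, and the value is (-5)·(5/6) + 11 = 41/6.
For Firm B: with q = P(Match), equating Mid's and Late's payoffs gives −q + 7 = 5q + 6 ⇒ q = 1/6.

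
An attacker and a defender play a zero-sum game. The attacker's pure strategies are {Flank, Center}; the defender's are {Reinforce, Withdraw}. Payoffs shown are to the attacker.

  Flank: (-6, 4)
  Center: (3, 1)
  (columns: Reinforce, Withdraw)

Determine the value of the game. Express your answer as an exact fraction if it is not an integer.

3/2

Row minima: Flank → -6, Center → 1; maximin = 1.
Column maxima: Reinforce → 3, Withdraw → 4; minimax = 3.
1 ≠ 3, so there is no saddle point; optimal play is mixed.
Let the attacker play Flank with probability p. Expected payoff against Reinforce: (-6)p + 3(1−p) = −9p + 3; against Withdraw: 4p + 1(1−p) = 3p + 1.
Setting these equal: −9p + 3 = 3p + 1 ⇒ −12p = -2 ⇒ p = 1/6, and the value is (-9)·(1/6) + 3 = 3/2.
For the defender: with q = P(Reinforce), equating Flank's and Center's payoffs gives −10q + 4 = 2q + 1 ⇒ q = 1/4.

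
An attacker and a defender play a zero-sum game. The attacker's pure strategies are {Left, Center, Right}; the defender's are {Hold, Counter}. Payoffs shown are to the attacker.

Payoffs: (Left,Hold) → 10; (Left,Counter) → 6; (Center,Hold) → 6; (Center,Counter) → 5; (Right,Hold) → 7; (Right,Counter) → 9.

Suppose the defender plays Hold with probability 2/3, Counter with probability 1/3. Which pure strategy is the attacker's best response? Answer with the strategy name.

Left

Expected payoff of Left: (2/3)·10 + (1/3)·6 = 26/3.
Expected payoff of Center: (2/3)·6 + (1/3)·5 = 17/3.
Expected payoff of Right: (2/3)·7 + (1/3)·9 = 23/3.
The largest is 26/3, so the attacker's best response is Left.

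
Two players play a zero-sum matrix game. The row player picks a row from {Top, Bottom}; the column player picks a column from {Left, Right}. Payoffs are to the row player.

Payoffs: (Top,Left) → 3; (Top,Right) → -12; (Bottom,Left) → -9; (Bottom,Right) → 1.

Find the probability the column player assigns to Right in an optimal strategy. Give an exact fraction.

12/25

Row minima: Top → -12, Bottom → -9; maximin = -9.
Column maxima: Left → 3, Right → 1; minimax = 1.
-9 ≠ 1, so there is no saddle point; optimal play is mixed.
Let the row player play Top with probability p. Expected payoff against Left: 3p + (-9)(1−p) = 12p − 9; against Right: (-12)p + 1(1−p) = −13p + 1.
Setting these equal: 12p − 9 = −13p + 1 ⇒ 25p = 10 ⇒ p = 2/5, and the value is (12)·(2/5) − 9 = -21/5.
For the column player: with q = P(Left), equating Top's and Bottom's payoffs gives 15q − 12 = −10q + 1 ⇒ q = 13/25.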